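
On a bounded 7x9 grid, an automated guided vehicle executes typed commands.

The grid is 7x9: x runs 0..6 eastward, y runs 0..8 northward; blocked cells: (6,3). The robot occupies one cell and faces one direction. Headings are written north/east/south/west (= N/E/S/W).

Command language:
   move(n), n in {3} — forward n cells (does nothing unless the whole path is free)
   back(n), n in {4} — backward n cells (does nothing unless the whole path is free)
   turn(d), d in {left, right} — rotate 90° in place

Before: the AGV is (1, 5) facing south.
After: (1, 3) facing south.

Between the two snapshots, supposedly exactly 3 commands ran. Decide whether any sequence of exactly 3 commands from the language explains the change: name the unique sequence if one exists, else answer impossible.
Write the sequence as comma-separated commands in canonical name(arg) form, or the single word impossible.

move(3), back(4), move(3)

key: heading stays S — no command in the sequence turns
from: (1, 5) facing south
step 1 (move(3)): (1, 2) facing south
step 2 (back(4)): (1, 6) facing south
step 3 (move(3)): (1, 3) facing south
no rival 3-sequence matches.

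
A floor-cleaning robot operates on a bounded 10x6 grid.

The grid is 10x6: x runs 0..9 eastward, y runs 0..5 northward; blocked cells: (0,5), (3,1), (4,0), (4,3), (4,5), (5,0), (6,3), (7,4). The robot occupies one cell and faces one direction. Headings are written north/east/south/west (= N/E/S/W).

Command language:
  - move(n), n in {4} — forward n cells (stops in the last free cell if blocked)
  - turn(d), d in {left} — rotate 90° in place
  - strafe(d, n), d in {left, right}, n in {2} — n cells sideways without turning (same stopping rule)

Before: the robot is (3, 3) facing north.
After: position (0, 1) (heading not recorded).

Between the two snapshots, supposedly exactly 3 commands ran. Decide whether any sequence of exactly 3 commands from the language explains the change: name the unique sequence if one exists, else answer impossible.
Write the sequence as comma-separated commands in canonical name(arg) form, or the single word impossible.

turn(left), move(4), strafe(left, 2)

key: order matters: swapping turn(left) and strafe(left, 2) lands elsewhere
begin: (3, 3) facing north
step 1 (turn(left)): (3, 3) facing west
step 2 (move(4)): (0, 3) facing west
step 3 (strafe(left, 2)): (0, 1) facing west
no rival 3-sequence matches.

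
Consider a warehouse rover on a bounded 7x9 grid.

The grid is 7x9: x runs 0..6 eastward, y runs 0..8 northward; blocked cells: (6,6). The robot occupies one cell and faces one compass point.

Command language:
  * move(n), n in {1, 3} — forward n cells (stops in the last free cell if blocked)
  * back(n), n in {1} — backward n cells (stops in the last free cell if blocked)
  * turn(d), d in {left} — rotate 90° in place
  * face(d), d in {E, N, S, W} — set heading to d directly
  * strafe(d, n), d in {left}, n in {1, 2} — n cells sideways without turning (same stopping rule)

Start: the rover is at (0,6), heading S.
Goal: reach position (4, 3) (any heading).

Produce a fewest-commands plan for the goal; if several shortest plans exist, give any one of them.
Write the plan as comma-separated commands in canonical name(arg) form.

initial: at (0,6), heading S
1. move(3) → at (0,3), heading S
2. strafe(left, 2) → at (2,3), heading S
3. strafe(left, 2) → at (4,3), heading S
nothing shorter than 3 reaches the goal.

move(3), strafe(left, 2), strafe(left, 2)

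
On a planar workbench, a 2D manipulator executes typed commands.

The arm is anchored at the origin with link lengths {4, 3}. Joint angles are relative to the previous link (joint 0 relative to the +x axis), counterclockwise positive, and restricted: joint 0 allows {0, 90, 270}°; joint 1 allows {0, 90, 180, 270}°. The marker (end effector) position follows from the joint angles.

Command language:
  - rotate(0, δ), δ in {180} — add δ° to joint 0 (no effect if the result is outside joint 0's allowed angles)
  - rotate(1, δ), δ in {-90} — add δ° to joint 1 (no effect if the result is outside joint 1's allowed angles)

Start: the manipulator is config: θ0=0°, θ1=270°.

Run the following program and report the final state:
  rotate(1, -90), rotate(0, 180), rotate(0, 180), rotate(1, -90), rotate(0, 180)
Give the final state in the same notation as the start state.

initial: config: θ0=0°, θ1=270°
step 1 (rotate(1, -90)): config: θ0=0°, θ1=180°
step 2 (rotate(0, 180)): config: θ0=0°, θ1=180°
step 3 (rotate(0, 180)): config: θ0=0°, θ1=180°
step 4 (rotate(1, -90)): config: θ0=0°, θ1=90°
step 5 (rotate(0, 180)): config: θ0=0°, θ1=90°

config: θ0=0°, θ1=90°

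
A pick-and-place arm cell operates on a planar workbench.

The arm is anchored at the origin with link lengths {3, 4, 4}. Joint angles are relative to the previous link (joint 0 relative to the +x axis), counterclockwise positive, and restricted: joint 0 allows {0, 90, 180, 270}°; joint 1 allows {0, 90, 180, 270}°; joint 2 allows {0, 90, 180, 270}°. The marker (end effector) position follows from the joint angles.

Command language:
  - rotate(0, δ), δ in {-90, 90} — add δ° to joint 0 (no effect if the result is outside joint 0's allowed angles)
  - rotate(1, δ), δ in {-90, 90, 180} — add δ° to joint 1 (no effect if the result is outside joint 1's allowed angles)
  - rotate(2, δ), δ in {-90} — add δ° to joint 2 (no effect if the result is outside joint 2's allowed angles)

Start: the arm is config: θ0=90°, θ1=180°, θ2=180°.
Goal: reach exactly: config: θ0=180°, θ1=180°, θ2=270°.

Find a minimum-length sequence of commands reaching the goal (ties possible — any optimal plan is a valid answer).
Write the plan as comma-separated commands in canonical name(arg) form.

rotate(2, -90), rotate(2, -90), rotate(2, -90), rotate(0, 90)

start: config: θ0=90°, θ1=180°, θ2=180°
1. rotate(2, -90) → config: θ0=90°, θ1=180°, θ2=90°
2. rotate(2, -90) → config: θ0=90°, θ1=180°, θ2=0°
3. rotate(2, -90) → config: θ0=90°, θ1=180°, θ2=270°
4. rotate(0, 90) → config: θ0=180°, θ1=180°, θ2=270°
no 3-step plan works, so 4 is optimal.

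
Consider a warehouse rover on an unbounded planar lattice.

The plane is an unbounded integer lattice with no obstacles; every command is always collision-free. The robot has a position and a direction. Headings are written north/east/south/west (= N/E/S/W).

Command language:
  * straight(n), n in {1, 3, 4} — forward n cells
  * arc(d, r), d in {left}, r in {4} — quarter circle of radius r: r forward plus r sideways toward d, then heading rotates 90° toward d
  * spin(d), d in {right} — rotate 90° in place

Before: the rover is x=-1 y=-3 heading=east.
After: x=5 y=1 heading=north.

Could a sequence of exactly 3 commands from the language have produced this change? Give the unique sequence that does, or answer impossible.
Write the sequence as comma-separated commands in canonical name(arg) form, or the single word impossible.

key: cell and facing (now N) both changed — the 3 commands mix motion and turning
t0: x=-1 y=-3 heading=east
step 1 (straight(1)): x=0 y=-3 heading=east
step 2 (straight(1)): x=1 y=-3 heading=east
step 3 (arc(left, 4)): x=5 y=1 heading=north
all 125 alternatives checked — unique.

straight(1), straight(1), arc(left, 4)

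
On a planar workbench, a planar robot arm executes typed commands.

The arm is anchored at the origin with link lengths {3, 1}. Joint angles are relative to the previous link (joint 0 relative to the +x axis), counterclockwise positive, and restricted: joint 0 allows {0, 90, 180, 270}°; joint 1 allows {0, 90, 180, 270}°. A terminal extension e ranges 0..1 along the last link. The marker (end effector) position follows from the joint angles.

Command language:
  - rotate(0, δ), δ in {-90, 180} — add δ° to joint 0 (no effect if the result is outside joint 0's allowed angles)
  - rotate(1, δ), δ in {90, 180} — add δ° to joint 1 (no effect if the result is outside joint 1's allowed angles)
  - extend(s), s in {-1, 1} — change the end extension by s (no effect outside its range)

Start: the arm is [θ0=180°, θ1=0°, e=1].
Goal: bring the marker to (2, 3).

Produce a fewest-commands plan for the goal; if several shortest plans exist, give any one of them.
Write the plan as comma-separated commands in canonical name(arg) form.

begin: [θ0=180°, θ1=0°, e=1]
[1] after rotate(0, -90): [θ0=90°, θ1=0°, e=1]
[2] after rotate(1, 180): [θ0=90°, θ1=180°, e=1]
[3] after rotate(1, 90): [θ0=90°, θ1=270°, e=1]
shorter routes all fall short; 3 is best.

rotate(0, -90), rotate(1, 180), rotate(1, 90)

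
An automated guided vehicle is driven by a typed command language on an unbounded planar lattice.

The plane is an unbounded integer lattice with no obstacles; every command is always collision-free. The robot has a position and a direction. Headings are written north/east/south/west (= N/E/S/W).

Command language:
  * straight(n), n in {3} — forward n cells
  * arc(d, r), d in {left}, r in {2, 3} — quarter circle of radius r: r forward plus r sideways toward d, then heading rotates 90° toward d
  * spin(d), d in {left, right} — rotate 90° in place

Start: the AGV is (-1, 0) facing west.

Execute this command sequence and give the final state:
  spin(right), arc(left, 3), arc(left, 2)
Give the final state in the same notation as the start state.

start: (-1, 0) facing west
[1] after spin(right): (-1, 0) facing north
[2] after arc(left, 3): (-4, 3) facing west
[3] after arc(left, 2): (-6, 1) facing south

(-6, 1) facing south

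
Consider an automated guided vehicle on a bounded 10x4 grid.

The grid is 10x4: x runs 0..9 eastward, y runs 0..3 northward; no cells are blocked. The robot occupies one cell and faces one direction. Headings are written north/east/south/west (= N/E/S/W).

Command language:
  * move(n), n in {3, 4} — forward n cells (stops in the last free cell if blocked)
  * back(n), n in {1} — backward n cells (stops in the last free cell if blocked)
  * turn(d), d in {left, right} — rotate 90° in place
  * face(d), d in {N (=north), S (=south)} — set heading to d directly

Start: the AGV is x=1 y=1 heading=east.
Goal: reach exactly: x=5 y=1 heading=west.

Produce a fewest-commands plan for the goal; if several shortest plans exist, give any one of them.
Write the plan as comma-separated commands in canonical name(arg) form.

move(4), turn(right), turn(right)

t0: x=1 y=1 heading=east
step 1 (move(4)): x=5 y=1 heading=east
step 2 (turn(right)): x=5 y=1 heading=south
step 3 (turn(right)): x=5 y=1 heading=west
no 2-step plan works, so 3 is optimal.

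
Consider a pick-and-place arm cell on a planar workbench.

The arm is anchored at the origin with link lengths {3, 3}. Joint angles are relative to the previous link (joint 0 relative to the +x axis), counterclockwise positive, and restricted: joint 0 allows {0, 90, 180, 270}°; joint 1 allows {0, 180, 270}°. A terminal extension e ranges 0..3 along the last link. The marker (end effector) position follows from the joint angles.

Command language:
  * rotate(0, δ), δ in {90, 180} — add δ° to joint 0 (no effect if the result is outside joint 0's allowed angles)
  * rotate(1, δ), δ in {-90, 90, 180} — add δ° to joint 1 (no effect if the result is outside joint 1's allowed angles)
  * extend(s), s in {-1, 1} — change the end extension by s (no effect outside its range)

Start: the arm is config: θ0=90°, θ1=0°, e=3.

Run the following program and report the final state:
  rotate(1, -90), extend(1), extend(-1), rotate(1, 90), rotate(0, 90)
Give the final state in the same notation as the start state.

config: θ0=180°, θ1=0°, e=2

initial: config: θ0=90°, θ1=0°, e=3
1. rotate(1, -90) → config: θ0=90°, θ1=270°, e=3
2. extend(1) → config: θ0=90°, θ1=270°, e=3
3. extend(-1) → config: θ0=90°, θ1=270°, e=2
4. rotate(1, 90) → config: θ0=90°, θ1=0°, e=2
5. rotate(0, 90) → config: θ0=180°, θ1=0°, e=2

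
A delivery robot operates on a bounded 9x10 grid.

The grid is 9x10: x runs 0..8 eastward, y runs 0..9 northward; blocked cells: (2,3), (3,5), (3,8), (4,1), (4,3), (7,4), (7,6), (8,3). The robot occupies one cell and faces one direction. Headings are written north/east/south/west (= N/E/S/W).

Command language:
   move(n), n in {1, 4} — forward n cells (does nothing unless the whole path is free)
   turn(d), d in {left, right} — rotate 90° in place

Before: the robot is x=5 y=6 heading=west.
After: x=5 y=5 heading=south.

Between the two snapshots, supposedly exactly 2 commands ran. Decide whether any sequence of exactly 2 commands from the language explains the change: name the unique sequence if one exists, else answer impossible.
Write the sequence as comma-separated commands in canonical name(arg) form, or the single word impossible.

key: running move(1) before turn(left) would end elsewhere — order is forced
begin: x=5 y=6 heading=west
1. turn(left) → x=5 y=6 heading=south
2. move(1) → x=5 y=5 heading=south
all 16 alternatives checked — unique.

turn(left), move(1)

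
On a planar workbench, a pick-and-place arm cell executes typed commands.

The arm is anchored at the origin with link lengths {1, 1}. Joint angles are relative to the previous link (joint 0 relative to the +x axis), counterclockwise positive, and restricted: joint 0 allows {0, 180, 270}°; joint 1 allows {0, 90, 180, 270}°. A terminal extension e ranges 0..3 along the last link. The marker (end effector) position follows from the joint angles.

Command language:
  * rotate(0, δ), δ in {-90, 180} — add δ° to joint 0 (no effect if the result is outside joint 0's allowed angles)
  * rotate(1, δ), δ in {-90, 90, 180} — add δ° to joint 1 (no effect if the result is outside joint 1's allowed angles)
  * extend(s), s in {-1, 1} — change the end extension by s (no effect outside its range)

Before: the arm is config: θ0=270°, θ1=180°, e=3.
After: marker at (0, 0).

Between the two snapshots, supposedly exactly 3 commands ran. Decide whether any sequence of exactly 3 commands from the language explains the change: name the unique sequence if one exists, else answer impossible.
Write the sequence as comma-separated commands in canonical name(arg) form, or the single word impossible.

start: config: θ0=270°, θ1=180°, e=3
1. extend(-1) → config: θ0=270°, θ1=180°, e=2
2. extend(-1) → config: θ0=270°, θ1=180°, e=1
3. extend(-1) → config: θ0=270°, θ1=180°, e=0
no other 3-command option fits: unique.

extend(-1), extend(-1), extend(-1)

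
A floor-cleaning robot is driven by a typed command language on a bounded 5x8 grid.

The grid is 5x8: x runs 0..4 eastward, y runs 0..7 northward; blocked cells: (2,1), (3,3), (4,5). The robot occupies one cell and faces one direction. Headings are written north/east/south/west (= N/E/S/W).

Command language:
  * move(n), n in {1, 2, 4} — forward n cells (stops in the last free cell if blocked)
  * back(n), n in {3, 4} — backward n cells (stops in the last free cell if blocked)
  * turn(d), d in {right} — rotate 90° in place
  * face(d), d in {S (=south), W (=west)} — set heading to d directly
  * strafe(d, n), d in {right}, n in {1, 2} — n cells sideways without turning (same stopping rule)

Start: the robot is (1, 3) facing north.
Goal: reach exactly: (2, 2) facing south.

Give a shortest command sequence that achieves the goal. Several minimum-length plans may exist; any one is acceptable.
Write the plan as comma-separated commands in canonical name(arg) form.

strafe(right, 2), back(3), face(S)

initial: (1, 3) facing north
step 1 (strafe(right, 2)): (2, 3) facing north
step 2 (back(3)): (2, 2) facing north
step 3 (face(S)): (2, 2) facing south
no 2-step plan works, so 3 is optimal.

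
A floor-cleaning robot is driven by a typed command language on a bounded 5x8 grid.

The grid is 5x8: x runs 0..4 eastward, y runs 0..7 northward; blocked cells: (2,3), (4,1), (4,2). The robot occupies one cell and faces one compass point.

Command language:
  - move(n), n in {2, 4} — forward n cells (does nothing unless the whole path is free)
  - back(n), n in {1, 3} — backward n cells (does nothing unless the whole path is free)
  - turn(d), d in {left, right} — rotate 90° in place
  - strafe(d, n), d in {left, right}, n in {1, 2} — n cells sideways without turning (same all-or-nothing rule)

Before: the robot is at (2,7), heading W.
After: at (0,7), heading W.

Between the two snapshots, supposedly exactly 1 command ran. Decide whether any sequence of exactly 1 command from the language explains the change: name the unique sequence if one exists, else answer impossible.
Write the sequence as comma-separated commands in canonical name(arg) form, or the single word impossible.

move(2)

key: still facing W — the one step turns nothing
initial: at (2,7), heading W
t=1 move(2) ⇒ at (0,7), heading W
no other 1-command option fits: unique.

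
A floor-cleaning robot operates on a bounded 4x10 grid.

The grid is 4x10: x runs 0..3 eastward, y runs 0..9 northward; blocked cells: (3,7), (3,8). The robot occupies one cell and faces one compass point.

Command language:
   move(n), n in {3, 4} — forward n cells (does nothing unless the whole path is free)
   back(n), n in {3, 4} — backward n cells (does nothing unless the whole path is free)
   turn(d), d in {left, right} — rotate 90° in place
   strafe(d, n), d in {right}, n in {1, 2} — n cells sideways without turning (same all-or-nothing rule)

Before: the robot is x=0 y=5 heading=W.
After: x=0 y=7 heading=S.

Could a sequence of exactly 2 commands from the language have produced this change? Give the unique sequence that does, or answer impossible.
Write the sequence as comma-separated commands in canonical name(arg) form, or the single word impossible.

key: position moved to (0,7) AND the heading swung to S — translation plus rotation needed
start: x=0 y=5 heading=W
t=1 strafe(right, 2) ⇒ x=0 y=7 heading=W
t=2 turn(left) ⇒ x=0 y=7 heading=S
uniquely the one of 64 2-step routes that fits.

strafe(right, 2), turn(left)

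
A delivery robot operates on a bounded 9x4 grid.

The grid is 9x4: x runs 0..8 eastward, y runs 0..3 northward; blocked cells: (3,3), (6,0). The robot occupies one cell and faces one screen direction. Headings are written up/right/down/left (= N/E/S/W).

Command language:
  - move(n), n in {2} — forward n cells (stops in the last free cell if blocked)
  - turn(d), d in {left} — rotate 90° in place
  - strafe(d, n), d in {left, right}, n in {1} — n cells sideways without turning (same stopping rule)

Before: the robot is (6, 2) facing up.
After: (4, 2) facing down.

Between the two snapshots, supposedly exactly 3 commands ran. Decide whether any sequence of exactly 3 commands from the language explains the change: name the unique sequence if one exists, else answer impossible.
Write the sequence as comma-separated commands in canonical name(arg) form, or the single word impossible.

turn(left), move(2), turn(left)

key: position moved to (4,2) AND the heading swung to S — translation plus rotation needed
from: (6, 2) facing up
step 1 (turn(left)): (6, 2) facing left
step 2 (move(2)): (4, 2) facing left
step 3 (turn(left)): (4, 2) facing down
no rival 3-sequence matches.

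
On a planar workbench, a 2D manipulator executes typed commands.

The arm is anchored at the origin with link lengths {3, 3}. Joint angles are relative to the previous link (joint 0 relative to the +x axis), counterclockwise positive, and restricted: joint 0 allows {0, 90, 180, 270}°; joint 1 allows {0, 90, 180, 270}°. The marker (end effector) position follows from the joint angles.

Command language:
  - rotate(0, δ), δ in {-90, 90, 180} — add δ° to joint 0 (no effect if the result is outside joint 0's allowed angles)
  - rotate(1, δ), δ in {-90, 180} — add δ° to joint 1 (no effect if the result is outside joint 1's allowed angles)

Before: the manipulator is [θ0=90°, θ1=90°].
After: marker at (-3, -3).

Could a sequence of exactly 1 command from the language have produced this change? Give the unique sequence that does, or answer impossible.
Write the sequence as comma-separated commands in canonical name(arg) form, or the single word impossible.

initial: [θ0=90°, θ1=90°]
t=1 rotate(0, 90) ⇒ [θ0=180°, θ1=90°]
no rival 1-sequence matches.

rotate(0, 90)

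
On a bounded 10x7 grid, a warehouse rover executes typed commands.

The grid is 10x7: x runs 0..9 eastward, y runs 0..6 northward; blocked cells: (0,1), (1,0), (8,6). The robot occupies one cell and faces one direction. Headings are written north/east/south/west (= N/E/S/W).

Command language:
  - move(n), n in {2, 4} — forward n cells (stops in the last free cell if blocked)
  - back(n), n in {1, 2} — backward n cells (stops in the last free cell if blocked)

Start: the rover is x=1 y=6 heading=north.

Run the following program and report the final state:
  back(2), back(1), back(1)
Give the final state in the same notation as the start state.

t0: x=1 y=6 heading=north
step 1 (back(2)): x=1 y=4 heading=north
step 2 (back(1)): x=1 y=3 heading=north
step 3 (back(1)): x=1 y=2 heading=north

x=1 y=2 heading=north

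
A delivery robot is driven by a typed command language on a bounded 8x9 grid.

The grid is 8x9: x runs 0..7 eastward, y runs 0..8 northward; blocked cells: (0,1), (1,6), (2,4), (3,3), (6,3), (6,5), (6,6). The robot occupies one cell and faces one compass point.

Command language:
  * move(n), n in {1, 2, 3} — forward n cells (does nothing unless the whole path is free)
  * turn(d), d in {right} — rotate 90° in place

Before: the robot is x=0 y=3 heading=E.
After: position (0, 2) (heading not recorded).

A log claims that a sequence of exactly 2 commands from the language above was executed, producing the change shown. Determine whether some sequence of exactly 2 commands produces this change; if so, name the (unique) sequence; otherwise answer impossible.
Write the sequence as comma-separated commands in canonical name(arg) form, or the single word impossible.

key: order matters: swapping turn(right) and move(1) lands elsewhere
start: x=0 y=3 heading=E
[1] after turn(right): x=0 y=3 heading=S
[2] after move(1): x=0 y=2 heading=S
uniquely the one of 16 2-step routes that fits.

turn(right), move(1)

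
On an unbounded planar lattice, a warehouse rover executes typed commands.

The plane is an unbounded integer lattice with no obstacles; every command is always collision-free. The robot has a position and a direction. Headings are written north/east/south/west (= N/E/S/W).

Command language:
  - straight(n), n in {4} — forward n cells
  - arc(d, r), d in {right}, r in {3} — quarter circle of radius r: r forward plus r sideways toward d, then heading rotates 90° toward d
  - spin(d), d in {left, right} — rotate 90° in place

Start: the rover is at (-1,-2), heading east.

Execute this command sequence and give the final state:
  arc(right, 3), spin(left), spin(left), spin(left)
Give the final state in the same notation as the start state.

initial: at (-1,-2), heading east
step 1 (arc(right, 3)): at (2,-5), heading south
step 2 (spin(left)): at (2,-5), heading east
step 3 (spin(left)): at (2,-5), heading north
step 4 (spin(left)): at (2,-5), heading west

at (2,-5), heading west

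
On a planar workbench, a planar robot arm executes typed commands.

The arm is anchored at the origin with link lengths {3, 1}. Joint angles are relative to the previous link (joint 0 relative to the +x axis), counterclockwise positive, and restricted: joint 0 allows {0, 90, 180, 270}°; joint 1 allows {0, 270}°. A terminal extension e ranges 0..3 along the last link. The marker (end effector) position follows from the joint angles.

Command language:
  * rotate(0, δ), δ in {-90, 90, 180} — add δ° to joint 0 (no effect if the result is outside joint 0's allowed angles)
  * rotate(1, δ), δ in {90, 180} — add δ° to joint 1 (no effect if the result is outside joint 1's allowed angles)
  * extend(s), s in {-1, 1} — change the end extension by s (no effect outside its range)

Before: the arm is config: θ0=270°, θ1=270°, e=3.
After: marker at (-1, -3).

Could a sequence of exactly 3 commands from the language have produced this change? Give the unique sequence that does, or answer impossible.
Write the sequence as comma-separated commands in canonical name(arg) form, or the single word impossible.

extend(-1), extend(-1), extend(-1)

t0: config: θ0=270°, θ1=270°, e=3
step 1 (extend(-1)): config: θ0=270°, θ1=270°, e=2
step 2 (extend(-1)): config: θ0=270°, θ1=270°, e=1
step 3 (extend(-1)): config: θ0=270°, θ1=270°, e=0
uniquely the one of 343 3-step routes that fits.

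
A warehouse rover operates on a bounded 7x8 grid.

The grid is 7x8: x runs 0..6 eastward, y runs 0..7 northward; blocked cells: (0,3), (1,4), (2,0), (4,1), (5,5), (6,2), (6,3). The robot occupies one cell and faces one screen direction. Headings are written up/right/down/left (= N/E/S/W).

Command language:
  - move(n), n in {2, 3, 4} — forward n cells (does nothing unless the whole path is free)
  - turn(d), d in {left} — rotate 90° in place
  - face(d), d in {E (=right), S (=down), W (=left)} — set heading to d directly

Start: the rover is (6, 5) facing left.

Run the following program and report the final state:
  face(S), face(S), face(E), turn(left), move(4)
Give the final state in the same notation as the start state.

initial: (6, 5) facing left
1. face(S) → (6, 5) facing down
2. face(S) → (6, 5) facing down
3. face(E) → (6, 5) facing right
4. turn(left) → (6, 5) facing up
5. move(4) → (6, 5) facing up

(6, 5) facing up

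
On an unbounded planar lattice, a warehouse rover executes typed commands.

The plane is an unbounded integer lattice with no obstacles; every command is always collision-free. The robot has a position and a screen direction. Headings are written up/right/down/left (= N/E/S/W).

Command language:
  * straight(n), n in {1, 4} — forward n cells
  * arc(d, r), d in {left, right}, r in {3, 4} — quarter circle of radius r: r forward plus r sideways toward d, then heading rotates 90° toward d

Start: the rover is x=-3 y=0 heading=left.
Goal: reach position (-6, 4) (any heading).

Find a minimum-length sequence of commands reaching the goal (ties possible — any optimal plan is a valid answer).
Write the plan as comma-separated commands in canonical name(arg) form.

arc(right, 3), straight(1)

from: x=-3 y=0 heading=left
1. arc(right, 3) → x=-6 y=3 heading=up
2. straight(1) → x=-6 y=4 heading=up
no 1-step plan works, so 2 is optimal.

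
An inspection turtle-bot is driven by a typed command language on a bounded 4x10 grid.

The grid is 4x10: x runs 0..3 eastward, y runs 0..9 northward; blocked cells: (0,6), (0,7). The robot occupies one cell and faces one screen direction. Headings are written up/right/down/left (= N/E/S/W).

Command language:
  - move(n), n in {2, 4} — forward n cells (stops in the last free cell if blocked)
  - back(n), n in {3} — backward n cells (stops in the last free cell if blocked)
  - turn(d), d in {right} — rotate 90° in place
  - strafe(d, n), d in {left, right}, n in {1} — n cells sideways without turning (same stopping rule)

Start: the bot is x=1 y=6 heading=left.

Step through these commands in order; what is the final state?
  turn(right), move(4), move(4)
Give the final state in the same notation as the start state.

x=1 y=9 heading=up

from: x=1 y=6 heading=left
t=1 turn(right) ⇒ x=1 y=6 heading=up
t=2 move(4) ⇒ x=1 y=9 heading=up
t=3 move(4) ⇒ x=1 y=9 heading=up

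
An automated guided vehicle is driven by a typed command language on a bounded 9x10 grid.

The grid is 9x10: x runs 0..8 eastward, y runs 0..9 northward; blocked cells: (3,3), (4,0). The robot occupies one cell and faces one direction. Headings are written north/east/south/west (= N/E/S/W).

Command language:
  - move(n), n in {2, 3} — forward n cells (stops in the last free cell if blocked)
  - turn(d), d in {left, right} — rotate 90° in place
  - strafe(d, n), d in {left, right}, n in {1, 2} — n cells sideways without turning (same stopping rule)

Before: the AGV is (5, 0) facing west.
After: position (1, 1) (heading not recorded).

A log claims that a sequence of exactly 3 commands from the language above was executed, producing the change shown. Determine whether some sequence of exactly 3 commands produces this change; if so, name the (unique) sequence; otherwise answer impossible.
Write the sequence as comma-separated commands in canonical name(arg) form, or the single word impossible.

key: order matters: swapping strafe(right, 1) and move(2) lands elsewhere
t0: (5, 0) facing west
step 1 (strafe(right, 1)): (5, 1) facing west
step 2 (move(2)): (3, 1) facing west
step 3 (move(2)): (1, 1) facing west
uniquely the one of 512 3-step routes that fits.

strafe(right, 1), move(2), move(2)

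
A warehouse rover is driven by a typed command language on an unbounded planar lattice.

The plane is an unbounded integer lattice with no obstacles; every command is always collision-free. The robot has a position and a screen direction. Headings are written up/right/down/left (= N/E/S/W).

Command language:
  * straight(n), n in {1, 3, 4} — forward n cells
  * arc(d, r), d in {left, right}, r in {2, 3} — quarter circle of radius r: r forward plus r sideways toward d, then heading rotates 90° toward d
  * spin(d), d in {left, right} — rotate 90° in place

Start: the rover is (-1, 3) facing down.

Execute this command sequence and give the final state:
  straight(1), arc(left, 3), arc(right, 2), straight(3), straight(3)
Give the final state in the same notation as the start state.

from: (-1, 3) facing down
1. straight(1) → (-1, 2) facing down
2. arc(left, 3) → (2, -1) facing right
3. arc(right, 2) → (4, -3) facing down
4. straight(3) → (4, -6) facing down
5. straight(3) → (4, -9) facing down

(4, -9) facing down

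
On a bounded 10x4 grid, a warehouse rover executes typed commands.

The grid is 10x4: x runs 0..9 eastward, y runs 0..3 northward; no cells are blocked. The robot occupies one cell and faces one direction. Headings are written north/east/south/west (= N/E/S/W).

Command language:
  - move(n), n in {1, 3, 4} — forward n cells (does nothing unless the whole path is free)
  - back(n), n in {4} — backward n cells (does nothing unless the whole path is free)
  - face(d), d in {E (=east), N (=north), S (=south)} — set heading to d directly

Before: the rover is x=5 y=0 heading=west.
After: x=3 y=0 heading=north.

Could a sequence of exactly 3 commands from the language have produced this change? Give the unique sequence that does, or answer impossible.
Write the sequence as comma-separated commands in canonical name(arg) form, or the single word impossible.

move(1), move(1), face(N)

key: position moved to (3,0) AND the heading swung to N — translation plus rotation needed
start: x=5 y=0 heading=west
1. move(1) → x=4 y=0 heading=west
2. move(1) → x=3 y=0 heading=west
3. face(N) → x=3 y=0 heading=north
all 343 alternatives checked — unique.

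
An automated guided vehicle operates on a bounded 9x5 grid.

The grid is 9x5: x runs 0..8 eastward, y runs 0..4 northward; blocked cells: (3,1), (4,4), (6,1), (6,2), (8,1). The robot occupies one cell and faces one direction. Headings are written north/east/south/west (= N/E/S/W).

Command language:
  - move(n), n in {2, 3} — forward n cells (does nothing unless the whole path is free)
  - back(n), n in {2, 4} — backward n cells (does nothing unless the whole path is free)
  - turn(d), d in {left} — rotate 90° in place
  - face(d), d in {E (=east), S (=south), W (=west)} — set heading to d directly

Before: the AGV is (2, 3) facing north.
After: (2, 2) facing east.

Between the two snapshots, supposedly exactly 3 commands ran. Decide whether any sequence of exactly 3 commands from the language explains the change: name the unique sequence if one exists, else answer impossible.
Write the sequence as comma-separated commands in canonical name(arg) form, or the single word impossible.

impossible

checked all 3-command options: none fits.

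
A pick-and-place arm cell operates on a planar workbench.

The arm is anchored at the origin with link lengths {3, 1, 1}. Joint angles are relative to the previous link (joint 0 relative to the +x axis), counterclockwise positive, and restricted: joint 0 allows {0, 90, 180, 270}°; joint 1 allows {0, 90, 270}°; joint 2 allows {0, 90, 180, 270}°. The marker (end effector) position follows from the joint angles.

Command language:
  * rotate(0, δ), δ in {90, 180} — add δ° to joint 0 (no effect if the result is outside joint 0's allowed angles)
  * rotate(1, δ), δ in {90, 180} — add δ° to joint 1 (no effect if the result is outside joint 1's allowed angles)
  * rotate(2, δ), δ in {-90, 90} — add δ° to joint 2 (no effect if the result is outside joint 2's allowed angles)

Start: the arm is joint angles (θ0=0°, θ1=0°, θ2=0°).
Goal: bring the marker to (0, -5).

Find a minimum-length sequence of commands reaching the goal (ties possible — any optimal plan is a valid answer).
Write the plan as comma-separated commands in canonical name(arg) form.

rotate(0, 180), rotate(0, 90)

begin: joint angles (θ0=0°, θ1=0°, θ2=0°)
t=1 rotate(0, 180) ⇒ joint angles (θ0=180°, θ1=0°, θ2=0°)
t=2 rotate(0, 90) ⇒ joint angles (θ0=270°, θ1=0°, θ2=0°)
nothing shorter than 2 reaches the goal.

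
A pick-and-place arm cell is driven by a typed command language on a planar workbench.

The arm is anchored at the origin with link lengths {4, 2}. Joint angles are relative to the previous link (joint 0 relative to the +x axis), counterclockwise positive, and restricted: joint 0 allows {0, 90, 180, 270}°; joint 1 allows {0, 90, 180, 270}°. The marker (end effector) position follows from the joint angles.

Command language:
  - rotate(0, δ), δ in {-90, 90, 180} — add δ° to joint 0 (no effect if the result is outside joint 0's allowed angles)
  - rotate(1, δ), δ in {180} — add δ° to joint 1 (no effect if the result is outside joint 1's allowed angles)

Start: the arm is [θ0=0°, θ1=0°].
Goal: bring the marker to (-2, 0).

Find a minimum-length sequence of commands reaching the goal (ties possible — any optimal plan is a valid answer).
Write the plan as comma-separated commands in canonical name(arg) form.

initial: [θ0=0°, θ1=0°]
1. rotate(1, 180) → [θ0=0°, θ1=180°]
2. rotate(0, 180) → [θ0=180°, θ1=180°]
minimal: 2 command(s), checked below 2.

rotate(1, 180), rotate(0, 180)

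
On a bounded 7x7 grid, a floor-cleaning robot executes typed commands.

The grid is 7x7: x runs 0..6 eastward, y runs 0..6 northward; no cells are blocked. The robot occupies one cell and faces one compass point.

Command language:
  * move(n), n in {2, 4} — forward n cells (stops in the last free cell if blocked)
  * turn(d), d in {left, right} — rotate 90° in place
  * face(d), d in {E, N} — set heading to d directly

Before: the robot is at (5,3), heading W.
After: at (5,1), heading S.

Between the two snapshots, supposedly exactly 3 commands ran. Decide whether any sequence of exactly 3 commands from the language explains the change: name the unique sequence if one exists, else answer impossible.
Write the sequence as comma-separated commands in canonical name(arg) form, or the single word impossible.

face(E), turn(right), move(2)

key: running move(2) before face(E) would end elsewhere — order is forced
t0: at (5,3), heading W
1. face(E) → at (5,3), heading E
2. turn(right) → at (5,3), heading S
3. move(2) → at (5,1), heading S
no other 3-command option fits: unique.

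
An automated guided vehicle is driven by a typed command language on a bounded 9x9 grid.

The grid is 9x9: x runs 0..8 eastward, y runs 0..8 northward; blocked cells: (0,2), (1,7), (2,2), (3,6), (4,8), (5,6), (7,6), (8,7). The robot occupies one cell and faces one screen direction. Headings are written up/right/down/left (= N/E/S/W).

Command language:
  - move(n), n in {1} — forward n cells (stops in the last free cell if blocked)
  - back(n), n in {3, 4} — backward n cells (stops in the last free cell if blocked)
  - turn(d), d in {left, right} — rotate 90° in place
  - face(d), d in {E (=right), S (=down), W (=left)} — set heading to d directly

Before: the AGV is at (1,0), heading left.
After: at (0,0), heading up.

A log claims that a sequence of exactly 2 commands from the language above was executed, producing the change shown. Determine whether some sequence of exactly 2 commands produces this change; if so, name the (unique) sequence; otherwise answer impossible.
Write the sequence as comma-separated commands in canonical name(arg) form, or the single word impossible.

move(1), turn(right)

key: position moved to (0,0) AND the heading swung to N — translation plus rotation needed
start: at (1,0), heading left
1. move(1) → at (0,0), heading left
2. turn(right) → at (0,0), heading up
no rival 2-sequence matches.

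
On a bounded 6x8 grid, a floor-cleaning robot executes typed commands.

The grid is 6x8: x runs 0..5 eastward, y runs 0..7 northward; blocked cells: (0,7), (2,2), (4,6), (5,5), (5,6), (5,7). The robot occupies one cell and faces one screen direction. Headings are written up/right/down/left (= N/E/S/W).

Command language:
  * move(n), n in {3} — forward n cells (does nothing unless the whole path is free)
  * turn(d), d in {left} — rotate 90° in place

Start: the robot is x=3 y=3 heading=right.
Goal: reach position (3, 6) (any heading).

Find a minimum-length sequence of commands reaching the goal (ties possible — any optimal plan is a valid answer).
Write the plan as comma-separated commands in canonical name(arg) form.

begin: x=3 y=3 heading=right
[1] after turn(left): x=3 y=3 heading=up
[2] after move(3): x=3 y=6 heading=up
nothing shorter than 2 reaches the goal.

turn(left), move(3)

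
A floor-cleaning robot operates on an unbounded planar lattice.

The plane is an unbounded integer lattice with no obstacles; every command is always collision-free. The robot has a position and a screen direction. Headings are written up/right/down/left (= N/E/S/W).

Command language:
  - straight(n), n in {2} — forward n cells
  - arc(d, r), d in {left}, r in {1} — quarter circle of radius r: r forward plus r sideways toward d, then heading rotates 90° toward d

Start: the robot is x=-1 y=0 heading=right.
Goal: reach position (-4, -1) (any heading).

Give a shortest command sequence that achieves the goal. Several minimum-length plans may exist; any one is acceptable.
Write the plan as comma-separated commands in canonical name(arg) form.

start: x=-1 y=0 heading=right
step 1 (arc(left, 1)): x=0 y=1 heading=up
step 2 (arc(left, 1)): x=-1 y=2 heading=left
step 3 (straight(2)): x=-3 y=2 heading=left
step 4 (arc(left, 1)): x=-4 y=1 heading=down
step 5 (straight(2)): x=-4 y=-1 heading=down
shorter routes all fall short; 5 is best.

arc(left, 1), arc(left, 1), straight(2), arc(left, 1), straight(2)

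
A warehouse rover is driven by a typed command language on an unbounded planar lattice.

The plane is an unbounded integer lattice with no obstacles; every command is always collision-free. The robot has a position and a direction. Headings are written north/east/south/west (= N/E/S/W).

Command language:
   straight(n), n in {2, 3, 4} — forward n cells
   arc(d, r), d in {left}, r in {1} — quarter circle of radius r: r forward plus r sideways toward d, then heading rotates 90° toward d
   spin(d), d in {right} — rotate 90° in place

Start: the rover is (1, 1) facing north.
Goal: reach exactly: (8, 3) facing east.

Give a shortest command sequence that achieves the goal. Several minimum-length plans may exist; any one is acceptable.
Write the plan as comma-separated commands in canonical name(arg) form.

t0: (1, 1) facing north
1. straight(2) → (1, 3) facing north
2. spin(right) → (1, 3) facing east
3. straight(4) → (5, 3) facing east
4. straight(3) → (8, 3) facing east
no 3-step plan works, so 4 is optimal.

straight(2), spin(right), straight(4), straight(3)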